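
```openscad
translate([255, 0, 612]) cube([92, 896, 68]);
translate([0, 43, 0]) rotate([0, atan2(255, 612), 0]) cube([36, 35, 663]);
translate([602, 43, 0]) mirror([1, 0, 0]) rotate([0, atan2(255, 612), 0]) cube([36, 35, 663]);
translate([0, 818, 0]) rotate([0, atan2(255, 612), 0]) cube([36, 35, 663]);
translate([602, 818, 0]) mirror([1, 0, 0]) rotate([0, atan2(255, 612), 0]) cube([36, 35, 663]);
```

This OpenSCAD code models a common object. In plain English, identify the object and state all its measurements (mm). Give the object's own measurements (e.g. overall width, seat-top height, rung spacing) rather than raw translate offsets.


A sawhorse. A 92×896×68 mm beam (x, y, z) sits on two A-frame leg pairs. Each pair is two raked legs of 36×35 mm section (35 mm along y) splaying symmetrically in x. Each leg rises 612 mm vertically over 255 mm of horizontal reach and is 663 mm long along its own axis. Every leg's outer bottom edge rests on the floor and its outer top edge meets a bottom edge of the beam — the left legs (tilting toward +x) meet the beam's −x bottom edge, the right legs (their mirror images, tilting toward −x) meet its +x bottom edge — so the leg tops tuck under the beam, the beam's underside is 612 mm above the floor, and the feet are 602 mm apart outside-to-outside with the beam centred between them. The two leg pairs are set in 43 mm from either end of the beam.


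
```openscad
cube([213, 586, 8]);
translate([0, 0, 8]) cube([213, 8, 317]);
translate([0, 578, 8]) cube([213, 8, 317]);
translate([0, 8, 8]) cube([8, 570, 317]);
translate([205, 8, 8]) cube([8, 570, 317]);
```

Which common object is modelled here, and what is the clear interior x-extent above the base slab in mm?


An open box. The internal width is 197 mm.

A 213×586 base slab with four walls standing on it — an open box. The base is 213 mm wide and the walls are 8 mm thick, so the internal width is 213 − 2 × 8 = 197 mm.


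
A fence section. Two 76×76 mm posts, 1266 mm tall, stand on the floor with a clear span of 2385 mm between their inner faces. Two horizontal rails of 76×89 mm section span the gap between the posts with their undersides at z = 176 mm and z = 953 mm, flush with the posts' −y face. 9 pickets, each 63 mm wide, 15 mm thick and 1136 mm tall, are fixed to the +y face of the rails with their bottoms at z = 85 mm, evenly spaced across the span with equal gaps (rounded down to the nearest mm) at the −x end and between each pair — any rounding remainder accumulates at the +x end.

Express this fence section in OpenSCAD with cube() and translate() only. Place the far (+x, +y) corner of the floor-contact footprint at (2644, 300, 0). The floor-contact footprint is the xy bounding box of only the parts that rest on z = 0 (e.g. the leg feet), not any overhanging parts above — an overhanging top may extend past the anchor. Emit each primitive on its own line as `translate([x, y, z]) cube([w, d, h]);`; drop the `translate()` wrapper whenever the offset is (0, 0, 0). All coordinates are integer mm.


translate([107, 224, 0]) cube([76, 76, 1266]);
translate([2568, 224, 0]) cube([76, 76, 1266]);
translate([183, 224, 176]) cube([2385, 76, 89]);
translate([183, 224, 953]) cube([2385, 76, 89]);
translate([364, 300, 85]) cube([63, 15, 1136]);
translate([608, 300, 85]) cube([63, 15, 1136]);
translate([852, 300, 85]) cube([63, 15, 1136]);
translate([1096, 300, 85]) cube([63, 15, 1136]);
translate([1340, 300, 85]) cube([63, 15, 1136]);
translate([1584, 300, 85]) cube([63, 15, 1136]);
translate([1828, 300, 85]) cube([63, 15, 1136]);
translate([2072, 300, 85]) cube([63, 15, 1136]);
translate([2316, 300, 85]) cube([63, 15, 1136]);


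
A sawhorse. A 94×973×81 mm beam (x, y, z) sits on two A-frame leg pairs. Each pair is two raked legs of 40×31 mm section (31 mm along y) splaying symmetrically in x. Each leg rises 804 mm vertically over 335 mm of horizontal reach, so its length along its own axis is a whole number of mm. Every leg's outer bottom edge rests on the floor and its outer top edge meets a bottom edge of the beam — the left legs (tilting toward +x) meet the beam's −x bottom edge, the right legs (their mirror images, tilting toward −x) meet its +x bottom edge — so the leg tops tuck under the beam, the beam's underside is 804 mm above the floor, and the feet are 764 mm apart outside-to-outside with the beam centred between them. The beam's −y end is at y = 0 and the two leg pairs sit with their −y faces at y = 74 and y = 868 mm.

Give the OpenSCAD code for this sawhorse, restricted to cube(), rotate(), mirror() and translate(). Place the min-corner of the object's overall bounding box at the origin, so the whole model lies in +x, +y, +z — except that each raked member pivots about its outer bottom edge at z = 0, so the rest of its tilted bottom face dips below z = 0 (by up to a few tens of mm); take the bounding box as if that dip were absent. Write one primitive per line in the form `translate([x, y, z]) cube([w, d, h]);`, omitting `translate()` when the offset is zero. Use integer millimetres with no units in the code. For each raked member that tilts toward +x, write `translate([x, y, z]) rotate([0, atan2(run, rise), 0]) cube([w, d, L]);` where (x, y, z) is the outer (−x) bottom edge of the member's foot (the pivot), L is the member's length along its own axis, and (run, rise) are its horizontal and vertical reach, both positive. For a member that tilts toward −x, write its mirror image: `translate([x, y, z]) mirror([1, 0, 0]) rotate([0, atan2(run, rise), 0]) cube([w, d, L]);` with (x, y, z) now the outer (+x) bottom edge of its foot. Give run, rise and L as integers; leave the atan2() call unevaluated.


// leg length = √(335² + 804²) = 871
// right-leg outer foot x = 2·335 + 94 = 764
// beam min-corner = (335, 0, 804)
translate([335, 0, 804]) cube([94, 973, 81]);
translate([0, 74, 0]) rotate([0, atan2(335, 804), 0]) cube([40, 31, 871]);
translate([764, 74, 0]) mirror([1, 0, 0]) rotate([0, atan2(335, 804), 0]) cube([40, 31, 871]);
translate([0, 868, 0]) rotate([0, atan2(335, 804), 0]) cube([40, 31, 871]);
translate([764, 868, 0]) mirror([1, 0, 0]) rotate([0, atan2(335, 804), 0]) cube([40, 31, 871]);


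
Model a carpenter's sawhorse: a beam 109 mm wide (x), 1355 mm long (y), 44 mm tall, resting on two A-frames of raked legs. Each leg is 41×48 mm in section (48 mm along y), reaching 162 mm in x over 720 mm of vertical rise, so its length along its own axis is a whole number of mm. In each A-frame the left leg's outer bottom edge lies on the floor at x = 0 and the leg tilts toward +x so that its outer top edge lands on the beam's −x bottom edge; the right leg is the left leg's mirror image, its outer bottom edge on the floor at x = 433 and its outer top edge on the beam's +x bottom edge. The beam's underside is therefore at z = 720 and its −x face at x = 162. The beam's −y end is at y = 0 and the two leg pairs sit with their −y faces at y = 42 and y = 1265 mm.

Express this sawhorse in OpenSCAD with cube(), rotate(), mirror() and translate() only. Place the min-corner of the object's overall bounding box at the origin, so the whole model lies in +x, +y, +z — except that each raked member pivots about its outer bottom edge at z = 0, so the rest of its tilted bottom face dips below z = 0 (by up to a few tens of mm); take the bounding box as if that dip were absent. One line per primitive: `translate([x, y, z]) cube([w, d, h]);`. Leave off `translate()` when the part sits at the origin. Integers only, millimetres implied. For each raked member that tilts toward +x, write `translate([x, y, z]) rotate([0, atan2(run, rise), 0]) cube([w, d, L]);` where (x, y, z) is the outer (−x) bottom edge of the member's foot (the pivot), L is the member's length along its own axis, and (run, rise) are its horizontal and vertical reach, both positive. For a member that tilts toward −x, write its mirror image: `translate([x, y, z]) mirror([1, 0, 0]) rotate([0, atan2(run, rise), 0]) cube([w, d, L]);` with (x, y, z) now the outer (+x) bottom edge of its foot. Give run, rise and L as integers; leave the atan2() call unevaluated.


translate([162, 0, 720]) cube([109, 1355, 44]);
translate([0, 42, 0]) rotate([0, atan2(162, 720), 0]) cube([41, 48, 738]);
translate([433, 42, 0]) mirror([1, 0, 0]) rotate([0, atan2(162, 720), 0]) cube([41, 48, 738]);
translate([0, 1265, 0]) rotate([0, atan2(162, 720), 0]) cube([41, 48, 738]);
translate([433, 1265, 0]) mirror([1, 0, 0]) rotate([0, atan2(162, 720), 0]) cube([41, 48, 738]);


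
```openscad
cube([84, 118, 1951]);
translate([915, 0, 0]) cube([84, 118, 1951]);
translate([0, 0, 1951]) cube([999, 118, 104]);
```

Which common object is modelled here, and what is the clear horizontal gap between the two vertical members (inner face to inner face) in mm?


A door frame. The clear opening width is 831 mm.

Two 1951 mm tall posts with a header on top — a door frame. The left jamb is 84 mm wide at x = 0; the right jamb starts at x = 915. The clear opening is 915 − 84 = 831 mm.


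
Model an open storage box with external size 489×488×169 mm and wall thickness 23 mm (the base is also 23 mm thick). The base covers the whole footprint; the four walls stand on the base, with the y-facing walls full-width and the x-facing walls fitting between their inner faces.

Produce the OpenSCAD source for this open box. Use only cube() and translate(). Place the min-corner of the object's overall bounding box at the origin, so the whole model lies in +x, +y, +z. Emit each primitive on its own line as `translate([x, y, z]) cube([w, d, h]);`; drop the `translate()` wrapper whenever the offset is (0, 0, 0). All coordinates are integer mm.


cube([489, 488, 23]);
translate([0, 0, 23]) cube([489, 23, 146]);
translate([0, 465, 23]) cube([489, 23, 146]);
translate([0, 23, 23]) cube([23, 442, 146]);
translate([466, 23, 23]) cube([23, 442, 146]);


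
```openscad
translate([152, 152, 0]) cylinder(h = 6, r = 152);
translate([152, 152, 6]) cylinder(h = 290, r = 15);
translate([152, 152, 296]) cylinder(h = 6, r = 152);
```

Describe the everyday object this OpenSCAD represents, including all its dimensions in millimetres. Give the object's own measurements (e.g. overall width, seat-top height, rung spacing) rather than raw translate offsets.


A spool: two coaxial disc flanges of radius 152 mm and thickness 6 mm, joined by a core cylinder of radius 15 mm and height 290 mm. The lower flange rests on z = 0 and the three cylinders share a vertical axis.


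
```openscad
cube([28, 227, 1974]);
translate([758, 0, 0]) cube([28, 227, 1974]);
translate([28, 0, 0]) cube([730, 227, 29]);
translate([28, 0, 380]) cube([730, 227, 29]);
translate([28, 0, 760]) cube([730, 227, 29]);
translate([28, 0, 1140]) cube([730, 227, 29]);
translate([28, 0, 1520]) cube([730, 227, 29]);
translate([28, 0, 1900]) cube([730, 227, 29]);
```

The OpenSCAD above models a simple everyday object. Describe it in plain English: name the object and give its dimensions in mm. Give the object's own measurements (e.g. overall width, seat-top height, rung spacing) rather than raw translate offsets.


An open bookshelf. Two side panels, each 28 mm thick, 227 mm deep and 1974 mm tall, stand 786 mm apart (outside-to-outside). Between them sit 6 shelves, each 29 mm thick and 227 mm deep, spanning the full gap between the sides. The bottom shelf rests on the floor (its underside at z = 0) and the clear gap between one shelf's top and the next shelf's underside is 351 mm.


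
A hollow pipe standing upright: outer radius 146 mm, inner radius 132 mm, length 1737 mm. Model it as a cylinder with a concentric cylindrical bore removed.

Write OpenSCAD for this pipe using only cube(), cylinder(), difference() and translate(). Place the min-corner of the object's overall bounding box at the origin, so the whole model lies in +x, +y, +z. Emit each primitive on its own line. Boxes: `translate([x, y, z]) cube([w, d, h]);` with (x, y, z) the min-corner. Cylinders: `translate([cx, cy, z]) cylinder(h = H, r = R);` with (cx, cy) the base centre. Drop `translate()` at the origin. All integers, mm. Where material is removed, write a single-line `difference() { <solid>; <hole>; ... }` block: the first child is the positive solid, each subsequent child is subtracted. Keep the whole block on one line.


difference() { translate([146, 146, 0]) cylinder(h = 1737, r = 146); translate([146, 146, 0]) cylinder(h = 1737, r = 132); }


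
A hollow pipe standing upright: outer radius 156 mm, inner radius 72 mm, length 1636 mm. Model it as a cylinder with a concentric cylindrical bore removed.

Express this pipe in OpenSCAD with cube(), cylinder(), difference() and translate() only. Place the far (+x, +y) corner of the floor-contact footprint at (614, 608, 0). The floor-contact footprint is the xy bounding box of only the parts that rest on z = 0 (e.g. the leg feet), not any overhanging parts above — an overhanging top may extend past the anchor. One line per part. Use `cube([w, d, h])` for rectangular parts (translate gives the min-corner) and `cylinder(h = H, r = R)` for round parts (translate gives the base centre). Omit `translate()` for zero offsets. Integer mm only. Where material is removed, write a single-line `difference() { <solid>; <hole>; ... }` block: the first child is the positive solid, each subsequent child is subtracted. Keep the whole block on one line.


difference() { translate([458, 452, 0]) cylinder(h = 1636, r = 156); translate([458, 452, 0]) cylinder(h = 1636, r = 72); }


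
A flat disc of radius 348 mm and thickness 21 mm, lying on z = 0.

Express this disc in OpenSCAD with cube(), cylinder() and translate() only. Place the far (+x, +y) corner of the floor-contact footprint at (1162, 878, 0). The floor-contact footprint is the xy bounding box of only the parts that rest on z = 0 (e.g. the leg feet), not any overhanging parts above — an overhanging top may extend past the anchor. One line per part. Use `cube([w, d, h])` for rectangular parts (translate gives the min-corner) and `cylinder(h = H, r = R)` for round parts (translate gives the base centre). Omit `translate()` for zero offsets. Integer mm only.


translate([814, 530, 0]) cylinder(h = 21, r = 348);


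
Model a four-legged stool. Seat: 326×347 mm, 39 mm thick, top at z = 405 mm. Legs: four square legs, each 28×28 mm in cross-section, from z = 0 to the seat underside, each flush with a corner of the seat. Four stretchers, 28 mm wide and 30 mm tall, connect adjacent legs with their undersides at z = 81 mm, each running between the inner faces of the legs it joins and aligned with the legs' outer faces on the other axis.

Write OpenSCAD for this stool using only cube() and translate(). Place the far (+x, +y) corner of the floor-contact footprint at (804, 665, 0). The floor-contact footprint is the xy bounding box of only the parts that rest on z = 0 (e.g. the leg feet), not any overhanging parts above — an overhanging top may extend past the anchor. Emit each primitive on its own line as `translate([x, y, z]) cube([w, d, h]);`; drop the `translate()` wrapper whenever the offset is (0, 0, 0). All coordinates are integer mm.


// leg_h = 405 - 39 = 366
// stretcher span = 326 - 2*28 = 270
translate([478, 318, 366]) cube([326, 347, 39]);
translate([478, 318, 0]) cube([28, 28, 366]);
translate([776, 318, 0]) cube([28, 28, 366]);
translate([478, 637, 0]) cube([28, 28, 366]);
translate([776, 637, 0]) cube([28, 28, 366]);
translate([506, 318, 81]) cube([270, 28, 30]);
translate([506, 637, 81]) cube([270, 28, 30]);
translate([478, 346, 81]) cube([28, 291, 30]);
translate([776, 346, 81]) cube([28, 291, 30]);


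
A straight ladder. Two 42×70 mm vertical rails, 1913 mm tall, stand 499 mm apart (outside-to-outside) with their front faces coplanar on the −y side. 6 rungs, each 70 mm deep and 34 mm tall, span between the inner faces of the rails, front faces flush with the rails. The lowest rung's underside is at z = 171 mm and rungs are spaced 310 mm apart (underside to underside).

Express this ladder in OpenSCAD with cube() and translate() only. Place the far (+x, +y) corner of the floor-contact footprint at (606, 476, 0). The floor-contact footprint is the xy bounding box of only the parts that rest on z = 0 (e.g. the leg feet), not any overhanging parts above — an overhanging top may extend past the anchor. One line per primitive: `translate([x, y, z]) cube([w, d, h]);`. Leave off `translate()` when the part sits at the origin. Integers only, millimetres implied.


translate([107, 406, 0]) cube([42, 70, 1913]);
translate([564, 406, 0]) cube([42, 70, 1913]);
translate([149, 406, 171]) cube([415, 70, 34]);
translate([149, 406, 481]) cube([415, 70, 34]);
translate([149, 406, 791]) cube([415, 70, 34]);
translate([149, 406, 1101]) cube([415, 70, 34]);
translate([149, 406, 1411]) cube([415, 70, 34]);
translate([149, 406, 1721]) cube([415, 70, 34]);


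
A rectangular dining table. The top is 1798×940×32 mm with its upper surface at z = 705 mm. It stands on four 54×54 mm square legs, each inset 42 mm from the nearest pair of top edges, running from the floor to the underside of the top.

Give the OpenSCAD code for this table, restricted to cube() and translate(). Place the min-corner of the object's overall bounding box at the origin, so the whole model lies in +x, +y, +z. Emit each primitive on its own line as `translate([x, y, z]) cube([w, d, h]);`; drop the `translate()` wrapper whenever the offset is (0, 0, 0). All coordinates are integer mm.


// leg_h = 705 - 32 = 673
translate([0, 0, 673]) cube([1798, 940, 32]);
translate([42, 42, 0]) cube([54, 54, 673]);
translate([1702, 42, 0]) cube([54, 54, 673]);
translate([42, 844, 0]) cube([54, 54, 673]);
translate([1702, 844, 0]) cube([54, 54, 673]);


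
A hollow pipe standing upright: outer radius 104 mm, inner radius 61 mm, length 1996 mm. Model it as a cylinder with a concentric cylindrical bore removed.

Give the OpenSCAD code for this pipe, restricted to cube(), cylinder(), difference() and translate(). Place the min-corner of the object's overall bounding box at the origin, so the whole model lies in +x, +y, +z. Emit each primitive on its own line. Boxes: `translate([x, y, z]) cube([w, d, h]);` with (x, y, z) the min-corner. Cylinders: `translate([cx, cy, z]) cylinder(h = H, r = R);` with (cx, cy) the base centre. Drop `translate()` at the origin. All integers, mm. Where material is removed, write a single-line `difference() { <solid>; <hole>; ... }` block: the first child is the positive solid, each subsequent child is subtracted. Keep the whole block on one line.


difference() { translate([104, 104, 0]) cylinder(h = 1996, r = 104); translate([104, 104, 0]) cylinder(h = 1996, r = 61); }


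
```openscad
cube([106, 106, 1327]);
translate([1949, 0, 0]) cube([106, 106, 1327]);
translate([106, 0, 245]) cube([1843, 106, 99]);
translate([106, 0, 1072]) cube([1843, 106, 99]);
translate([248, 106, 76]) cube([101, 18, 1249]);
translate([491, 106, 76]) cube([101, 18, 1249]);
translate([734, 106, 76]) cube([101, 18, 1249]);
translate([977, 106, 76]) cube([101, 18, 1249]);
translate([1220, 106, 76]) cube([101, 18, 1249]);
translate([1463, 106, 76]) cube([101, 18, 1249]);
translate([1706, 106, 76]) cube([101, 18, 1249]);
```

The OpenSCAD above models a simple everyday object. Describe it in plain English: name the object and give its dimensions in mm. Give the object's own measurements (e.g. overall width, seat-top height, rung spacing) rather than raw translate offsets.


A fence section. Two 106×106 mm posts, 1327 mm tall, stand on the floor with a clear span of 1843 mm between their inner faces. Two horizontal rails of 106×99 mm section span the gap between the posts with their undersides at z = 245 mm and z = 1072 mm, flush with the posts' −y face. 7 pickets, each 101 mm wide, 18 mm thick and 1249 mm tall, are fixed to the +y face of the rails with their bottoms at z = 76 mm, spaced across the span with a 142 mm gap after the −x post and between neighbouring pickets and before the +x post.


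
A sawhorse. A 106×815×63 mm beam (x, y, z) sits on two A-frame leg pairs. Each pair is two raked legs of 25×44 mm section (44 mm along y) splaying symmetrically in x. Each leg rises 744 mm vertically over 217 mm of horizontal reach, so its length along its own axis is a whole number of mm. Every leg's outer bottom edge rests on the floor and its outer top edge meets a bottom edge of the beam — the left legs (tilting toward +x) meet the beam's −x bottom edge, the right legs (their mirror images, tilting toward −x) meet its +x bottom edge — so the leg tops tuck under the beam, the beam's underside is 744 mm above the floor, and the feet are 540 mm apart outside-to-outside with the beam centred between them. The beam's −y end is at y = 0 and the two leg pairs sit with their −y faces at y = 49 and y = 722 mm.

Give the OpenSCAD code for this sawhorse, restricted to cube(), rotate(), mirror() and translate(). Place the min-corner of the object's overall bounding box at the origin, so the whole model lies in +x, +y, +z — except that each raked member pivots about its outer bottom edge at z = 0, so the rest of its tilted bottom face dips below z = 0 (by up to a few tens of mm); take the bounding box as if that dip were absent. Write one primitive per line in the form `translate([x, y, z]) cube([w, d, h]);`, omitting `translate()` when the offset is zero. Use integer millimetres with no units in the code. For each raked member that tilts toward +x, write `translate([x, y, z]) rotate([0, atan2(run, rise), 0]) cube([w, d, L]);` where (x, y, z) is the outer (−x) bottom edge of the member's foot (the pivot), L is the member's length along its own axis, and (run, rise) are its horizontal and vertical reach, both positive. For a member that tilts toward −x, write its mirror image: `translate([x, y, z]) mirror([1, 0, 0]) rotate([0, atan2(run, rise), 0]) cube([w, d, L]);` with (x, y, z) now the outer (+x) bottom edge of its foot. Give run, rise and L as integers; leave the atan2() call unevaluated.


// leg length = √(217² + 744²) = 775
// right-leg outer foot x = 2·217 + 106 = 540
// beam min-corner = (217, 0, 744)
translate([217, 0, 744]) cube([106, 815, 63]);
translate([0, 49, 0]) rotate([0, atan2(217, 744), 0]) cube([25, 44, 775]);
translate([540, 49, 0]) mirror([1, 0, 0]) rotate([0, atan2(217, 744), 0]) cube([25, 44, 775]);
translate([0, 722, 0]) rotate([0, atan2(217, 744), 0]) cube([25, 44, 775]);
translate([540, 722, 0]) mirror([1, 0, 0]) rotate([0, atan2(217, 744), 0]) cube([25, 44, 775]);


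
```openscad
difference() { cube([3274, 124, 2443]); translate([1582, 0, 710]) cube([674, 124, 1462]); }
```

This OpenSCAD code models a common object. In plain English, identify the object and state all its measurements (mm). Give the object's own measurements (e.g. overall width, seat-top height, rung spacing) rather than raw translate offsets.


A wall 3274 mm long (x), 124 mm thick (y), 2443 mm tall, with a rectangular window opening cut through it. The opening is 674 mm wide and 1462 mm tall; its sill is at z = 710 mm and its near (−x) edge is 1582 mm from the wall's −x end. The opening passes through the full wall thickness.


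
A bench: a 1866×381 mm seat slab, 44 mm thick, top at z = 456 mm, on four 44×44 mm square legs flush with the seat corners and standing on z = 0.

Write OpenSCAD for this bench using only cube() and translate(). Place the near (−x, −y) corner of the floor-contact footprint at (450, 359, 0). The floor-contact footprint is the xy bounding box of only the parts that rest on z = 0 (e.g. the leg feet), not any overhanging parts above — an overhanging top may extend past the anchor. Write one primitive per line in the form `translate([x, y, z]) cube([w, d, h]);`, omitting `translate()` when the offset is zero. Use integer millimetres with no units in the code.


translate([450, 359, 412]) cube([1866, 381, 44]);
translate([450, 359, 0]) cube([44, 44, 412]);
translate([450, 696, 0]) cube([44, 44, 412]);
translate([2272, 359, 0]) cube([44, 44, 412]);
translate([2272, 696, 0]) cube([44, 44, 412]);


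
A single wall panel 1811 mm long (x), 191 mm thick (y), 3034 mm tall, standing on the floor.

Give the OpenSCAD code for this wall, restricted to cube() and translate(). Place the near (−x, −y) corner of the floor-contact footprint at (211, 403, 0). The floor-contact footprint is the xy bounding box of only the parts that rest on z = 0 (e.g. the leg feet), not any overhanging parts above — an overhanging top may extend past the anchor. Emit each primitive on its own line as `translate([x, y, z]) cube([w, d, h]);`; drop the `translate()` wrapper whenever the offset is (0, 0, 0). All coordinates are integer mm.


translate([211, 403, 0]) cube([1811, 191, 3034]);


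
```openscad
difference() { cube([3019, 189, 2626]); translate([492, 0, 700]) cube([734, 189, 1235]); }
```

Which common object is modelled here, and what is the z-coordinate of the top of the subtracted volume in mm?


A wall with a window opening. The window head height is 1935 mm.

A wall with a rectangular opening subtracted — a window. Sill at z = 700, opening 1235 mm tall, so the head is at 700 + 1235 = 1935 mm.


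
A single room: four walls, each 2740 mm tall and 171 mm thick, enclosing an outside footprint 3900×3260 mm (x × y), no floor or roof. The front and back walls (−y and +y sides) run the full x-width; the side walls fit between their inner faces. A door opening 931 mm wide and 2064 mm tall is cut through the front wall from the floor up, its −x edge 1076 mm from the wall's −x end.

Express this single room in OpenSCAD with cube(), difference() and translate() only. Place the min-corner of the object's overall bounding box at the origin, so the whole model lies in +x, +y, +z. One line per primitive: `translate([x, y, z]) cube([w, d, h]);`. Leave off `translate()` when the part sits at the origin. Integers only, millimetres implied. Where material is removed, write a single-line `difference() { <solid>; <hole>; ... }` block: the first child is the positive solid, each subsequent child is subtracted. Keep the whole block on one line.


difference() { cube([3900, 171, 2740]); translate([1076, 0, 0]) cube([931, 171, 2064]); }
translate([0, 3089, 0]) cube([3900, 171, 2740]);
translate([0, 171, 0]) cube([171, 2918, 2740]);
translate([3729, 171, 0]) cube([171, 2918, 2740]);


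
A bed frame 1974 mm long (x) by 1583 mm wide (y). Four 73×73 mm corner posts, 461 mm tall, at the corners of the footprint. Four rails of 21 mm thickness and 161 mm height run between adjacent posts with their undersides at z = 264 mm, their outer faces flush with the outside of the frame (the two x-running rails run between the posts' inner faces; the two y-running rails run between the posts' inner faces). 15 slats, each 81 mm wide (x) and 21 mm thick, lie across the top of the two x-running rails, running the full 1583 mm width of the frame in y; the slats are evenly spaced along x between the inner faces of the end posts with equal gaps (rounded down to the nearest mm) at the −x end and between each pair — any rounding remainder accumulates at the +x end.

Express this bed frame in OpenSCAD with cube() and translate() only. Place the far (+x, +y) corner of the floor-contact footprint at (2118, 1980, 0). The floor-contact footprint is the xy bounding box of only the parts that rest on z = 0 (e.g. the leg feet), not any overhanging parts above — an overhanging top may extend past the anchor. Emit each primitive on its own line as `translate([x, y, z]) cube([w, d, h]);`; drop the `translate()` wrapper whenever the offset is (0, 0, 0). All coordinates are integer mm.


// slat z = rail_z + rail_h = 264 + 161 = 425
// slat gap = ⌊(1828 − 15·81) / 16⌋ = 38
translate([144, 397, 0]) cube([73, 73, 461]);
translate([144, 1907, 0]) cube([73, 73, 461]);
translate([2045, 397, 0]) cube([73, 73, 461]);
translate([2045, 1907, 0]) cube([73, 73, 461]);
translate([217, 397, 264]) cube([1828, 21, 161]);
translate([217, 1959, 264]) cube([1828, 21, 161]);
translate([144, 470, 264]) cube([21, 1437, 161]);
translate([2097, 470, 264]) cube([21, 1437, 161]);
translate([255, 397, 425]) cube([81, 1583, 21]);
translate([374, 397, 425]) cube([81, 1583, 21]);
translate([493, 397, 425]) cube([81, 1583, 21]);
translate([612, 397, 425]) cube([81, 1583, 21]);
translate([731, 397, 425]) cube([81, 1583, 21]);
translate([850, 397, 425]) cube([81, 1583, 21]);
translate([969, 397, 425]) cube([81, 1583, 21]);
translate([1088, 397, 425]) cube([81, 1583, 21]);
translate([1207, 397, 425]) cube([81, 1583, 21]);
translate([1326, 397, 425]) cube([81, 1583, 21]);
translate([1445, 397, 425]) cube([81, 1583, 21]);
translate([1564, 397, 425]) cube([81, 1583, 21]);
translate([1683, 397, 425]) cube([81, 1583, 21]);
translate([1802, 397, 425]) cube([81, 1583, 21]);
translate([1921, 397, 425]) cube([81, 1583, 21]);


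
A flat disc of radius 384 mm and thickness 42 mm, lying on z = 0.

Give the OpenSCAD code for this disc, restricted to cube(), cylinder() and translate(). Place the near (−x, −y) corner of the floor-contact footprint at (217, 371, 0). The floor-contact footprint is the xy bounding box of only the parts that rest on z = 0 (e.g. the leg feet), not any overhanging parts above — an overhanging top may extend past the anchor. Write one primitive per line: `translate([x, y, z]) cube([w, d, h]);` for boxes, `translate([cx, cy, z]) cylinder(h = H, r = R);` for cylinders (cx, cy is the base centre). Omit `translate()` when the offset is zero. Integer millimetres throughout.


translate([601, 755, 0]) cylinder(h = 42, r = 384);


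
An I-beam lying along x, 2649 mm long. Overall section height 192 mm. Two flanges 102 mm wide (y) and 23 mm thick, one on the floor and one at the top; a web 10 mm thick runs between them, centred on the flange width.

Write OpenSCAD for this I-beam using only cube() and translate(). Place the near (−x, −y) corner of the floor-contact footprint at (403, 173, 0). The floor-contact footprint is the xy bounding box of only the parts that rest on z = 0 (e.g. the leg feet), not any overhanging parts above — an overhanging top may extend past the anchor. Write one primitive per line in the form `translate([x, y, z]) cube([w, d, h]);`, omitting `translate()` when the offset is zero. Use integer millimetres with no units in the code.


translate([403, 173, 0]) cube([2649, 102, 23]);
translate([403, 219, 23]) cube([2649, 10, 146]);
translate([403, 173, 169]) cube([2649, 102, 23]);


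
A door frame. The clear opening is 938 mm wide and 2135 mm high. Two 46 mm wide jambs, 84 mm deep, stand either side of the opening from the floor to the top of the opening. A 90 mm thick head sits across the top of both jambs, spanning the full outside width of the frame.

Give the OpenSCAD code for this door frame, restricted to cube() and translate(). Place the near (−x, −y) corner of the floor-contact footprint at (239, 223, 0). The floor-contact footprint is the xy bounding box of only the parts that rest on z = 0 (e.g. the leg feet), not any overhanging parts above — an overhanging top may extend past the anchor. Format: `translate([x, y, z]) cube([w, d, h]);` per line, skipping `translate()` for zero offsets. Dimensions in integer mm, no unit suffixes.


translate([239, 223, 0]) cube([46, 84, 2135]);
translate([1223, 223, 0]) cube([46, 84, 2135]);
translate([239, 223, 2135]) cube([1030, 84, 90]);


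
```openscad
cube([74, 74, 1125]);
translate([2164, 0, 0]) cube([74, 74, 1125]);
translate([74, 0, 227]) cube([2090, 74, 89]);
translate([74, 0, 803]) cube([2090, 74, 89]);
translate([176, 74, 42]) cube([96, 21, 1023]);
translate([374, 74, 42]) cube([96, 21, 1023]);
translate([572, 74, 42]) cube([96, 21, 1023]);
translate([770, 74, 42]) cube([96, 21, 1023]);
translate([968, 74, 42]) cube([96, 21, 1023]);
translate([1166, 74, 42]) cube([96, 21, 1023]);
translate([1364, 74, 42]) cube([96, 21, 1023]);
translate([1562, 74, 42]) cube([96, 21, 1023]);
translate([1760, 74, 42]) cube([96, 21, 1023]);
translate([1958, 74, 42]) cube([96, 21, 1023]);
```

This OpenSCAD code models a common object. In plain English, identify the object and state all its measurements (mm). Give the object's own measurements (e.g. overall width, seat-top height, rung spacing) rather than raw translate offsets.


A fence section. Two 74×74 mm posts, 1125 mm tall, stand on the floor with a clear span of 2090 mm between their inner faces. Two horizontal rails of 74×89 mm section span the gap between the posts with their undersides at z = 227 mm and z = 803 mm, flush with the posts' −y face. 10 pickets, each 96 mm wide, 21 mm thick and 1023 mm tall, are fixed to the +y face of the rails with their bottoms at z = 42 mm, spaced across the span with a 102 mm gap after the −x post and between neighbouring pickets, with 110 mm left before the +x post.


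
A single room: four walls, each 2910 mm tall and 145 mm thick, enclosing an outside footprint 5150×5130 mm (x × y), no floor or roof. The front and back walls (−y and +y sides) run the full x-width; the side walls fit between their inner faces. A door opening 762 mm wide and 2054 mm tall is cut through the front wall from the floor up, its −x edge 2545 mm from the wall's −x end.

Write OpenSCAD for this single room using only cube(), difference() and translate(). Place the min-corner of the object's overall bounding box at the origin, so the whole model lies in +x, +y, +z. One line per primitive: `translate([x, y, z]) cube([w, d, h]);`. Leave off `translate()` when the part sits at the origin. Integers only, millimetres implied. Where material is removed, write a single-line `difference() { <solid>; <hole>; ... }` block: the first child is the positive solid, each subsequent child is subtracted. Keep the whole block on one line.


difference() { cube([5150, 145, 2910]); translate([2545, 0, 0]) cube([762, 145, 2054]); }
translate([0, 4985, 0]) cube([5150, 145, 2910]);
translate([0, 145, 0]) cube([145, 4840, 2910]);
translate([5005, 145, 0]) cube([145, 4840, 2910]);


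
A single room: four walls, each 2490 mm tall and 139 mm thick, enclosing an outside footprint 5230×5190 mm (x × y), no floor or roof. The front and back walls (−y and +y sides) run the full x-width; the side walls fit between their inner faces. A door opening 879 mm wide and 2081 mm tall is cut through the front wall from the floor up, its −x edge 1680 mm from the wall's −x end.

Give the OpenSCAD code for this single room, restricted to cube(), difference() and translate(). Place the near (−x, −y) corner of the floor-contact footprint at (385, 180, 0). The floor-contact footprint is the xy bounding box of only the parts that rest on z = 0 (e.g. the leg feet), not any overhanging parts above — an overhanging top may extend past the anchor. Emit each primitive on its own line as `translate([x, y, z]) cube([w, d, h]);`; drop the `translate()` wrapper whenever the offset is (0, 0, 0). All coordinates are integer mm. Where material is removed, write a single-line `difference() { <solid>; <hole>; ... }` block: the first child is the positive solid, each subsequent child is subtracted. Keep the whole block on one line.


difference() { translate([385, 180, 0]) cube([5230, 139, 2490]); translate([2065, 180, 0]) cube([879, 139, 2081]); }
translate([385, 5231, 0]) cube([5230, 139, 2490]);
translate([385, 319, 0]) cube([139, 4912, 2490]);
translate([5476, 319, 0]) cube([139, 4912, 2490]);


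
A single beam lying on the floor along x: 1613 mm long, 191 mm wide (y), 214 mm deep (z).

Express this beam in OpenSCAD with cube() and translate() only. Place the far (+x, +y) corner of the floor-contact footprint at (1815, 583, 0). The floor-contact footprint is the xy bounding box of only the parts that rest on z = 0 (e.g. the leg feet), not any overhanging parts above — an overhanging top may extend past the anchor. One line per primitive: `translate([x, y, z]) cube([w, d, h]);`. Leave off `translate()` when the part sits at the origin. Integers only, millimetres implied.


translate([202, 392, 0]) cube([1613, 191, 214]);


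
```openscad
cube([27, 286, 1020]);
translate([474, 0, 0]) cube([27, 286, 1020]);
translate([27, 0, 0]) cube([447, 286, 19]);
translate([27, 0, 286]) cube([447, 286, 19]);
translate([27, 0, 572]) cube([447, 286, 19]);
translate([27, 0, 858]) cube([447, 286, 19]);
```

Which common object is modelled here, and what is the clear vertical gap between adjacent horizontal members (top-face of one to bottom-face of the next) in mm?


A bookshelf. The clear shelf gap is 267 mm.

Two tall side panels with 4 horizontal boards between them — a bookshelf. The first two shelf undersides are at z = 0 and z = 286; with shelf thickness 19, the clear gap is 286 − 0 − 19 = 267 mm.


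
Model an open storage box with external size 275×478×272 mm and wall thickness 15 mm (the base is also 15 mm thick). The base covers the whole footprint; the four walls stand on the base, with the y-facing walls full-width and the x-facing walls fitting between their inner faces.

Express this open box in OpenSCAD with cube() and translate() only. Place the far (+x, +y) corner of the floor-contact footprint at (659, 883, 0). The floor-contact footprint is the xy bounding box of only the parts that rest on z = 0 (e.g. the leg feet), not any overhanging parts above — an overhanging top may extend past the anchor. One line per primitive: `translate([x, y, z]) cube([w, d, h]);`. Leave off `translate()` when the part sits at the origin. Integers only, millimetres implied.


translate([384, 405, 0]) cube([275, 478, 15]);
translate([384, 405, 15]) cube([275, 15, 257]);
translate([384, 868, 15]) cube([275, 15, 257]);
translate([384, 420, 15]) cube([15, 448, 257]);
translate([644, 420, 15]) cube([15, 448, 257]);


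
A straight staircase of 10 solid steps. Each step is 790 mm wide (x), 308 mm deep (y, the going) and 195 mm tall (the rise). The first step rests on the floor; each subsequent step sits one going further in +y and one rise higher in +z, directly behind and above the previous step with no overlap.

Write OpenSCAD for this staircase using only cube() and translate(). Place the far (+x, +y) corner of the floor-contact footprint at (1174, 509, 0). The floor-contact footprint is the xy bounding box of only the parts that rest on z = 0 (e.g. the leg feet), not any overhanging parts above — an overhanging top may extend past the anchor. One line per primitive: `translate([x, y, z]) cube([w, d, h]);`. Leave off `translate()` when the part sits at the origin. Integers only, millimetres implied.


translate([384, 201, 0]) cube([790, 308, 195]);
translate([384, 509, 195]) cube([790, 308, 195]);
translate([384, 817, 390]) cube([790, 308, 195]);
translate([384, 1125, 585]) cube([790, 308, 195]);
translate([384, 1433, 780]) cube([790, 308, 195]);
translate([384, 1741, 975]) cube([790, 308, 195]);
translate([384, 2049, 1170]) cube([790, 308, 195]);
translate([384, 2357, 1365]) cube([790, 308, 195]);
translate([384, 2665, 1560]) cube([790, 308, 195]);
translate([384, 2973, 1755]) cube([790, 308, 195]);


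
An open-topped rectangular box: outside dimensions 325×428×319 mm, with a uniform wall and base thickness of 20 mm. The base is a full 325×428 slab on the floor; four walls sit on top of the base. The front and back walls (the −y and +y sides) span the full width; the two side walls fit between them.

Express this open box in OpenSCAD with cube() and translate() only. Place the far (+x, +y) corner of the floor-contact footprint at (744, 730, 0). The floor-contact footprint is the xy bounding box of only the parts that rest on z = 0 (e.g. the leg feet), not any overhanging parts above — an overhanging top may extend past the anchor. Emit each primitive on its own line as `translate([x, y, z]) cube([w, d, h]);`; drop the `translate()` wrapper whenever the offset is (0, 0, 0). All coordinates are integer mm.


translate([419, 302, 0]) cube([325, 428, 20]);
translate([419, 302, 20]) cube([325, 20, 299]);
translate([419, 710, 20]) cube([325, 20, 299]);
translate([419, 322, 20]) cube([20, 388, 299]);
translate([724, 322, 20]) cube([20, 388, 299]);


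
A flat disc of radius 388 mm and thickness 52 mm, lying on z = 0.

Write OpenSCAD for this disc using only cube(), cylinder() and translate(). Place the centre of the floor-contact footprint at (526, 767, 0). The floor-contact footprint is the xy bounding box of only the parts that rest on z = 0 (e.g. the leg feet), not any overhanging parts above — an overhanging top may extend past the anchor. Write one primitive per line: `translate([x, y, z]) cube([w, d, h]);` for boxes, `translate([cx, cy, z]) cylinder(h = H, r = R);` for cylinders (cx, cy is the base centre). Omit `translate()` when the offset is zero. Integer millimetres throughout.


translate([526, 767, 0]) cylinder(h = 52, r = 388);
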